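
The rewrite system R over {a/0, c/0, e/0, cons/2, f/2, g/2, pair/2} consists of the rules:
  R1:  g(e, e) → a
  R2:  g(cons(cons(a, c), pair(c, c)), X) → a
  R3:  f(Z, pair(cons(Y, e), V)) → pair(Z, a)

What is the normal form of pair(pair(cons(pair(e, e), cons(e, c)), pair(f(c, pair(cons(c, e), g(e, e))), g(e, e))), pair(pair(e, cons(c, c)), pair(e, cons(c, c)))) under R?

1. pair(pair(cons(pair(e, e), cons(e, c)), pair(f(c, pair(cons(c, e), g(e, e))), g(e, e))), pair(pair(e, cons(c, c)), pair(e, cons(c, c))))  →  pair(pair(cons(pair(e, e), cons(e, c)), pair(pair(c, a), g(e, e))), pair(pair(e, cons(c, c)), pair(e, cons(c, c))))   [R3 at 1.2.1]
2. pair(pair(cons(pair(e, e), cons(e, c)), pair(pair(c, a), g(e, e))), pair(pair(e, cons(c, c)), pair(e, cons(c, c))))  →  pair(pair(cons(pair(e, e), cons(e, c)), pair(pair(c, a), a)), pair(pair(e, cons(c, c)), pair(e, cons(c, c))))   [R1 at 1.2.2]

pair(pair(cons(pair(e, e), cons(e, c)), pair(pair(c, a), a)), pair(pair(e, cons(c, c)), pair(e, cons(c, c))))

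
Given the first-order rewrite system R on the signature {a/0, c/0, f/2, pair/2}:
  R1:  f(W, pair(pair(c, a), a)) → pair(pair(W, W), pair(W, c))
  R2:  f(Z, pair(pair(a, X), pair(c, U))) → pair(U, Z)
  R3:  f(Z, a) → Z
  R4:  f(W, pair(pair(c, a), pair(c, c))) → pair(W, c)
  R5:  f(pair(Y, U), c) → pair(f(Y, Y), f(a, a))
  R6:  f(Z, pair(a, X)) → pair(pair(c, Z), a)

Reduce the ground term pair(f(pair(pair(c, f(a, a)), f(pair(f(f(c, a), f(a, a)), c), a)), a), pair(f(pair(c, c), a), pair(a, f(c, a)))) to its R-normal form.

pair(pair(pair(c, a), pair(c, c)), pair(pair(c, c), pair(a, c)))

1. pair(f(pair(pair(c, f(a, a)), f(pair(f(f(c, a), f(a, a)), c), a)), a), pair(f(pair(c, c), a), pair(a, f(c, a))))  →  pair(pair(pair(c, f(a, a)), f(pair(f(f(c, a), f(a, a)), c), a)), pair(f(pair(c, c), a), pair(a, f(c, a))))   [R3 at 1]
2. pair(pair(pair(c, f(a, a)), f(pair(f(f(c, a), f(a, a)), c), a)), pair(f(pair(c, c), a), pair(a, f(c, a))))  →  pair(pair(pair(c, a), f(pair(f(f(c, a), f(a, a)), c), a)), pair(f(pair(c, c), a), pair(a, f(c, a))))   [R3 at 1.1.2]
3. pair(pair(pair(c, a), f(pair(f(f(c, a), f(a, a)), c), a)), pair(f(pair(c, c), a), pair(a, f(c, a))))  →  pair(pair(pair(c, a), pair(f(f(c, a), f(a, a)), c)), pair(f(pair(c, c), a), pair(a, f(c, a))))   [R3 at 1.2]
4. pair(pair(pair(c, a), pair(f(f(c, a), f(a, a)), c)), pair(f(pair(c, c), a), pair(a, f(c, a))))  →  pair(pair(pair(c, a), pair(f(c, f(a, a)), c)), pair(f(pair(c, c), a), pair(a, f(c, a))))   [R3 at 1.2.1.1]
5. pair(pair(pair(c, a), pair(f(c, f(a, a)), c)), pair(f(pair(c, c), a), pair(a, f(c, a))))  →  pair(pair(pair(c, a), pair(f(c, a), c)), pair(f(pair(c, c), a), pair(a, f(c, a))))   [R3 at 1.2.1.2]
6. pair(pair(pair(c, a), pair(f(c, a), c)), pair(f(pair(c, c), a), pair(a, f(c, a))))  →  pair(pair(pair(c, a), pair(c, c)), pair(f(pair(c, c), a), pair(a, f(c, a))))   [R3 at 1.2.1]
7. pair(pair(pair(c, a), pair(c, c)), pair(f(pair(c, c), a), pair(a, f(c, a))))  →  pair(pair(pair(c, a), pair(c, c)), pair(pair(c, c), pair(a, f(c, a))))   [R3 at 2.1]
8. pair(pair(pair(c, a), pair(c, c)), pair(pair(c, c), pair(a, f(c, a))))  →  pair(pair(pair(c, a), pair(c, c)), pair(pair(c, c), pair(a, c)))   [R3 at 2.2.2]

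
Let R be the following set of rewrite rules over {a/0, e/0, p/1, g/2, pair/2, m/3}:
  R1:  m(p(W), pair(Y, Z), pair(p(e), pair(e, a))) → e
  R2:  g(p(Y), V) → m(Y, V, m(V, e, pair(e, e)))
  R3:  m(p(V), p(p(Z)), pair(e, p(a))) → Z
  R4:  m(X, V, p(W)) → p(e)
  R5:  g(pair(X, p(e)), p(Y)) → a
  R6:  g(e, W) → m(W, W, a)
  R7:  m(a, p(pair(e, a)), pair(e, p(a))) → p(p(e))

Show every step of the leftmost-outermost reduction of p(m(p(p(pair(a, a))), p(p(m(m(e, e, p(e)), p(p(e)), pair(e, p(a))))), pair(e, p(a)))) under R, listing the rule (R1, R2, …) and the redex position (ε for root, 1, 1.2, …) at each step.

p(e)

1. p(m(p(p(pair(a, a))), p(p(m(m(e, e, p(e)), p(p(e)), pair(e, p(a))))), pair(e, p(a))))  →  p(m(m(e, e, p(e)), p(p(e)), pair(e, p(a))))   [R3 at 1]
2. p(m(m(e, e, p(e)), p(p(e)), pair(e, p(a))))  →  p(m(p(e), p(p(e)), pair(e, p(a))))   [R4 at 1.1]
3. p(m(p(e), p(p(e)), pair(e, p(a))))  →  p(e)   [R3 at 1]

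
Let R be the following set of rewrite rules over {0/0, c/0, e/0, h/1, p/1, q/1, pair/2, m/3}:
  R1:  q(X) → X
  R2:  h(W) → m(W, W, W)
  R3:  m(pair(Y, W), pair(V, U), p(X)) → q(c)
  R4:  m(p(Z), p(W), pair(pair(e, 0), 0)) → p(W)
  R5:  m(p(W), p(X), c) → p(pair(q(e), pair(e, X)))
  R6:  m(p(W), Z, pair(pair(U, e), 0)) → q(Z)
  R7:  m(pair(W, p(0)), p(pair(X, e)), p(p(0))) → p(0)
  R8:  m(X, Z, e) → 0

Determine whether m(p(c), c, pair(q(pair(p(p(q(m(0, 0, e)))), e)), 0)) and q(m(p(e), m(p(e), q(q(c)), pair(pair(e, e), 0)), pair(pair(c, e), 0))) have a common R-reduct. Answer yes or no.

Reduce t₁ = m(p(c), c, pair(q(pair(p(p(q(m(0, 0, e)))), e)), 0)):
1. m(p(c), c, pair(q(pair(p(p(q(m(0, 0, e)))), e)), 0))  →  m(p(c), c, pair(pair(p(p(q(m(0, 0, e)))), e), 0))   [R1 at 3.1]
2. m(p(c), c, pair(pair(p(p(q(m(0, 0, e)))), e), 0))  →  q(c)   [R6 at ε]
3. q(c)  →  c   [R1 at ε]

Reduce t₂ = q(m(p(e), m(p(e), q(q(c)), pair(pair(e, e), 0)), pair(pair(c, e), 0))):
1. q(m(p(e), m(p(e), q(q(c)), pair(pair(e, e), 0)), pair(pair(c, e), 0)))  →  m(p(e), m(p(e), q(q(c)), pair(pair(e, e), 0)), pair(pair(c, e), 0))   [R1 at ε]
2. m(p(e), m(p(e), q(q(c)), pair(pair(e, e), 0)), pair(pair(c, e), 0))  →  q(m(p(e), q(q(c)), pair(pair(e, e), 0)))   [R6 at ε]
3. q(m(p(e), q(q(c)), pair(pair(e, e), 0)))  →  m(p(e), q(q(c)), pair(pair(e, e), 0))   [R1 at ε]
4. m(p(e), q(q(c)), pair(pair(e, e), 0))  →  q(q(q(c)))   [R6 at ε]
5. q(q(q(c)))  →  q(q(c))   [R1 at ε]
6. q(q(c))  →  q(c)   [R1 at ε]
7. q(c)  →  c   [R1 at ε]

yes — NF(t₁) = c, NF(t₂) = c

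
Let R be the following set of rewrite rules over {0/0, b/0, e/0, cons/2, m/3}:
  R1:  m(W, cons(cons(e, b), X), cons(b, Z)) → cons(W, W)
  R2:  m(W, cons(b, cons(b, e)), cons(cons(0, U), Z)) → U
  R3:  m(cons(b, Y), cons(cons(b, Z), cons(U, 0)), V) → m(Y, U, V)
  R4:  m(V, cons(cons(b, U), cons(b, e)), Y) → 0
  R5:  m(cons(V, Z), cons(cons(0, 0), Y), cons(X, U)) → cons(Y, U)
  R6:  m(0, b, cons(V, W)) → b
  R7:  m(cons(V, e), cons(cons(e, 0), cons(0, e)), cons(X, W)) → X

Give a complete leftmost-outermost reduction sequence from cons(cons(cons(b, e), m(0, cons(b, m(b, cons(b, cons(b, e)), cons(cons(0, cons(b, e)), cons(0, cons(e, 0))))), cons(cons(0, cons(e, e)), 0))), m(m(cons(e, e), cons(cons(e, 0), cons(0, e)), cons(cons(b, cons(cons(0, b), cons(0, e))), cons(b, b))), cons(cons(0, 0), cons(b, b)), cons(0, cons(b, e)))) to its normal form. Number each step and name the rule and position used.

1. cons(cons(cons(b, e), m(0, cons(b, m(b, cons(b, cons(b, e)), cons(cons(0, cons(b, e)), cons(0, cons(e, 0))))), cons(cons(0, cons(e, e)), 0))), m(m(cons(e, e), cons(cons(e, 0), cons(0, e)), cons(cons(b, cons(cons(0, b), cons(0, e))), cons(b, b))), cons(cons(0, 0), cons(b, b)), cons(0, cons(b, e))))  →  cons(cons(cons(b, e), m(0, cons(b, cons(b, e)), cons(cons(0, cons(e, e)), 0))), m(m(cons(e, e), cons(cons(e, 0), cons(0, e)), cons(cons(b, cons(cons(0, b), cons(0, e))), cons(b, b))), cons(cons(0, 0), cons(b, b)), cons(0, cons(b, e))))   [R2 at 1.2.2.2]
2. cons(cons(cons(b, e), m(0, cons(b, cons(b, e)), cons(cons(0, cons(e, e)), 0))), m(m(cons(e, e), cons(cons(e, 0), cons(0, e)), cons(cons(b, cons(cons(0, b), cons(0, e))), cons(b, b))), cons(cons(0, 0), cons(b, b)), cons(0, cons(b, e))))  →  cons(cons(cons(b, e), cons(e, e)), m(m(cons(e, e), cons(cons(e, 0), cons(0, e)), cons(cons(b, cons(cons(0, b), cons(0, e))), cons(b, b))), cons(cons(0, 0), cons(b, b)), cons(0, cons(b, e))))   [R2 at 1.2]
3. cons(cons(cons(b, e), cons(e, e)), m(m(cons(e, e), cons(cons(e, 0), cons(0, e)), cons(cons(b, cons(cons(0, b), cons(0, e))), cons(b, b))), cons(cons(0, 0), cons(b, b)), cons(0, cons(b, e))))  →  cons(cons(cons(b, e), cons(e, e)), m(cons(b, cons(cons(0, b), cons(0, e))), cons(cons(0, 0), cons(b, b)), cons(0, cons(b, e))))   [R7 at 2.1]
4. cons(cons(cons(b, e), cons(e, e)), m(cons(b, cons(cons(0, b), cons(0, e))), cons(cons(0, 0), cons(b, b)), cons(0, cons(b, e))))  →  cons(cons(cons(b, e), cons(e, e)), cons(cons(b, b), cons(b, e)))   [R5 at 2]

cons(cons(cons(b, e), cons(e, e)), cons(cons(b, b), cons(b, e)))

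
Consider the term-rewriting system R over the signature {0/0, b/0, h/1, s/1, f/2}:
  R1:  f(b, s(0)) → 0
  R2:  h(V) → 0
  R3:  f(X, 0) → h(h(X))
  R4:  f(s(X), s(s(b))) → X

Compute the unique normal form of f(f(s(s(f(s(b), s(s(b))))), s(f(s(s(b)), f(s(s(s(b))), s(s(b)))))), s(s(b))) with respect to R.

b

1. f(f(s(s(f(s(b), s(s(b))))), s(f(s(s(b)), f(s(s(s(b))), s(s(b)))))), s(s(b)))  →  f(f(s(s(b)), s(f(s(s(b)), f(s(s(s(b))), s(s(b)))))), s(s(b)))   [R4 at 1.1.1.1]
2. f(f(s(s(b)), s(f(s(s(b)), f(s(s(s(b))), s(s(b)))))), s(s(b)))  →  f(f(s(s(b)), s(f(s(s(b)), s(s(b))))), s(s(b)))   [R4 at 1.2.1.2]
3. f(f(s(s(b)), s(f(s(s(b)), s(s(b))))), s(s(b)))  →  f(f(s(s(b)), s(s(b))), s(s(b)))   [R4 at 1.2.1]
4. f(f(s(s(b)), s(s(b))), s(s(b)))  →  f(s(b), s(s(b)))   [R4 at 1]
5. f(s(b), s(s(b)))  →  b   [R4 at ε]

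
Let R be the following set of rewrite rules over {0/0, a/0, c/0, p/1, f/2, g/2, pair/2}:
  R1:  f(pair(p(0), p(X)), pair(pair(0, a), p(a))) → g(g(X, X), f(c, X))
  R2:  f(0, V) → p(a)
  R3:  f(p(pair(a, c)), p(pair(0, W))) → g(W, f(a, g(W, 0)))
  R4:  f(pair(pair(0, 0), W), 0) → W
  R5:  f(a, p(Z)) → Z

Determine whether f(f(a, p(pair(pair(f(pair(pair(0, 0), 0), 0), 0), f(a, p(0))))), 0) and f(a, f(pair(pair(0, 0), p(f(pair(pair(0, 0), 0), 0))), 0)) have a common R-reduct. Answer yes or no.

Reduce t₁ = f(f(a, p(pair(pair(f(pair(pair(0, 0), 0), 0), 0), f(a, p(0))))), 0):
1. f(f(a, p(pair(pair(f(pair(pair(0, 0), 0), 0), 0), f(a, p(0))))), 0)  →  f(pair(pair(f(pair(pair(0, 0), 0), 0), 0), f(a, p(0))), 0)   [R5 at 1]
2. f(pair(pair(f(pair(pair(0, 0), 0), 0), 0), f(a, p(0))), 0)  →  f(pair(pair(0, 0), f(a, p(0))), 0)   [R4 at 1.1.1]
3. f(pair(pair(0, 0), f(a, p(0))), 0)  →  f(a, p(0))   [R4 at ε]
4. f(a, p(0))  →  0   [R5 at ε]

Reduce t₂ = f(a, f(pair(pair(0, 0), p(f(pair(pair(0, 0), 0), 0))), 0)):
1. f(a, f(pair(pair(0, 0), p(f(pair(pair(0, 0), 0), 0))), 0))  →  f(a, p(f(pair(pair(0, 0), 0), 0)))   [R4 at 2]
2. f(a, p(f(pair(pair(0, 0), 0), 0)))  →  f(pair(pair(0, 0), 0), 0)   [R5 at ε]
3. f(pair(pair(0, 0), 0), 0)  →  0   [R4 at ε]

yes — NF(t₁) = 0, NF(t₂) = 0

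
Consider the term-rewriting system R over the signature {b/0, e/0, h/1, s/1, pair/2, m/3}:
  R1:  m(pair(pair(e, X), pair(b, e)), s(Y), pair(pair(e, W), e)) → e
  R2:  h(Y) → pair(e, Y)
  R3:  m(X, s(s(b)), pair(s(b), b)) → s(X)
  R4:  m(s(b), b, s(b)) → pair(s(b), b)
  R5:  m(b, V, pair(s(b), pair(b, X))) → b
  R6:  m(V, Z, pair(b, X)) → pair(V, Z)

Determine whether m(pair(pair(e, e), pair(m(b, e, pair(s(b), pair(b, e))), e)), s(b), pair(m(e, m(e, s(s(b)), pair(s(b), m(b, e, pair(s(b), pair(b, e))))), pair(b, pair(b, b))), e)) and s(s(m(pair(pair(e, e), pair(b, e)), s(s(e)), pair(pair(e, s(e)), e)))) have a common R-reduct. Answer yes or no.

no — NF(t₁) = e, NF(t₂) = s(s(e))

Reduce t₁ = m(pair(pair(e, e), pair(m(b, e, pair(s(b), pair(b, e))), e)), s(b), pair(m(e, m(e, s(s(b)), pair(s(b), m(b, e, pair(s(b), pair(b, e))))), pair(b, pair(b, b))), e)):
1. m(pair(pair(e, e), pair(m(b, e, pair(s(b), pair(b, e))), e)), s(b), pair(m(e, m(e, s(s(b)), pair(s(b), m(b, e, pair(s(b), pair(b, e))))), pair(b, pair(b, b))), e))  →  m(pair(pair(e, e), pair(b, e)), s(b), pair(m(e, m(e, s(s(b)), pair(s(b), m(b, e, pair(s(b), pair(b, e))))), pair(b, pair(b, b))), e))   [R5 at 1.2.1]
2. m(pair(pair(e, e), pair(b, e)), s(b), pair(m(e, m(e, s(s(b)), pair(s(b), m(b, e, pair(s(b), pair(b, e))))), pair(b, pair(b, b))), e))  →  m(pair(pair(e, e), pair(b, e)), s(b), pair(pair(e, m(e, s(s(b)), pair(s(b), m(b, e, pair(s(b), pair(b, e)))))), e))   [R6 at 3.1]
3. m(pair(pair(e, e), pair(b, e)), s(b), pair(pair(e, m(e, s(s(b)), pair(s(b), m(b, e, pair(s(b), pair(b, e)))))), e))  →  e   [R1 at ε]

Reduce t₂ = s(s(m(pair(pair(e, e), pair(b, e)), s(s(e)), pair(pair(e, s(e)), e)))):
1. s(s(m(pair(pair(e, e), pair(b, e)), s(s(e)), pair(pair(e, s(e)), e))))  →  s(s(e))   [R1 at 1.1]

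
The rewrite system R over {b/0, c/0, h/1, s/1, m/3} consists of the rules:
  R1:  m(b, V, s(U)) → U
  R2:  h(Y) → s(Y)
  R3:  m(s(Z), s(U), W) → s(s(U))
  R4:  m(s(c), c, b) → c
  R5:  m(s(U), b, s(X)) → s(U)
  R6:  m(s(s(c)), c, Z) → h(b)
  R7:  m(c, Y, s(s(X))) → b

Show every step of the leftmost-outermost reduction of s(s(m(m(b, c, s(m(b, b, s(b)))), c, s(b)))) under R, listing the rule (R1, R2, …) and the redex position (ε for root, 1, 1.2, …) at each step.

1. s(s(m(m(b, c, s(m(b, b, s(b)))), c, s(b))))  →  s(s(m(m(b, b, s(b)), c, s(b))))   [R1 at 1.1.1]
2. s(s(m(m(b, b, s(b)), c, s(b))))  →  s(s(m(b, c, s(b))))   [R1 at 1.1.1]
3. s(s(m(b, c, s(b))))  →  s(s(b))   [R1 at 1.1]

s(s(b))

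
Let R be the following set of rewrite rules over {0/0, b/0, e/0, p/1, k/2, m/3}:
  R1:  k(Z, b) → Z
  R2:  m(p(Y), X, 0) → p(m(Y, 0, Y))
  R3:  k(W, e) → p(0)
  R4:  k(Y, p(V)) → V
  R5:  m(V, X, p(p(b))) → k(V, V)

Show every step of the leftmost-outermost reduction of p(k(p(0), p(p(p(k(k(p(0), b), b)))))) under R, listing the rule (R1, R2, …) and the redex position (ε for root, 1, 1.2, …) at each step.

1. p(k(p(0), p(p(p(k(k(p(0), b), b))))))  →  p(p(p(k(k(p(0), b), b))))   [R4 at 1]
2. p(p(p(k(k(p(0), b), b))))  →  p(p(p(k(p(0), b))))   [R1 at 1.1.1]
3. p(p(p(k(p(0), b))))  →  p(p(p(p(0))))   [R1 at 1.1.1]

p(p(p(p(0))))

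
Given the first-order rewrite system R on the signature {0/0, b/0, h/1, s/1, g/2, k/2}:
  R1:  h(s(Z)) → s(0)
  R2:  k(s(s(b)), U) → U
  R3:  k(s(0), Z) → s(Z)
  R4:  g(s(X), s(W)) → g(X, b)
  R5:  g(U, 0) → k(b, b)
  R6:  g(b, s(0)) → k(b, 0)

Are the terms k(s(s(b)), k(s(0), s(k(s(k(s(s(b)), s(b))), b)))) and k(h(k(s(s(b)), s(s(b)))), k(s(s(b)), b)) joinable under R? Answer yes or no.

Reduce t₁ = k(s(s(b)), k(s(0), s(k(s(k(s(s(b)), s(b))), b)))):
1. k(s(s(b)), k(s(0), s(k(s(k(s(s(b)), s(b))), b))))  →  k(s(0), s(k(s(k(s(s(b)), s(b))), b)))   [R2 at ε]
2. k(s(0), s(k(s(k(s(s(b)), s(b))), b)))  →  s(s(k(s(k(s(s(b)), s(b))), b)))   [R3 at ε]
3. s(s(k(s(k(s(s(b)), s(b))), b)))  →  s(s(k(s(s(b)), b)))   [R2 at 1.1.1.1]
4. s(s(k(s(s(b)), b)))  →  s(s(b))   [R2 at 1.1]

Reduce t₂ = k(h(k(s(s(b)), s(s(b)))), k(s(s(b)), b)):
1. k(h(k(s(s(b)), s(s(b)))), k(s(s(b)), b))  →  k(h(s(s(b))), k(s(s(b)), b))   [R2 at 1.1]
2. k(h(s(s(b))), k(s(s(b)), b))  →  k(s(0), k(s(s(b)), b))   [R1 at 1]
3. k(s(0), k(s(s(b)), b))  →  s(k(s(s(b)), b))   [R3 at ε]
4. s(k(s(s(b)), b))  →  s(b)   [R2 at 1]

no — NF(t₁) = s(s(b)), NF(t₂) = s(b)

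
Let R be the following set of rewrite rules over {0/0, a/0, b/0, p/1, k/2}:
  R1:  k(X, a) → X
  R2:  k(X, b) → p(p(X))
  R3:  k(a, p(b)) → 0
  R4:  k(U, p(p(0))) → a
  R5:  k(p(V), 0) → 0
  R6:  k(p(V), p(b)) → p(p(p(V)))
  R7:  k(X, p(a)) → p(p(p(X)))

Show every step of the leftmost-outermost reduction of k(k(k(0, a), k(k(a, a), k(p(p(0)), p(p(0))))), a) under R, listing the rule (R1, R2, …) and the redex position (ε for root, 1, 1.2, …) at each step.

0

1. k(k(k(0, a), k(k(a, a), k(p(p(0)), p(p(0))))), a)  →  k(k(0, a), k(k(a, a), k(p(p(0)), p(p(0)))))   [R1 at ε]
2. k(k(0, a), k(k(a, a), k(p(p(0)), p(p(0)))))  →  k(0, k(k(a, a), k(p(p(0)), p(p(0)))))   [R1 at 1]
3. k(0, k(k(a, a), k(p(p(0)), p(p(0)))))  →  k(0, k(a, k(p(p(0)), p(p(0)))))   [R1 at 2.1]
4. k(0, k(a, k(p(p(0)), p(p(0)))))  →  k(0, k(a, a))   [R4 at 2.2]
5. k(0, k(a, a))  →  k(0, a)   [R1 at 2]
6. k(0, a)  →  0   [R1 at ε]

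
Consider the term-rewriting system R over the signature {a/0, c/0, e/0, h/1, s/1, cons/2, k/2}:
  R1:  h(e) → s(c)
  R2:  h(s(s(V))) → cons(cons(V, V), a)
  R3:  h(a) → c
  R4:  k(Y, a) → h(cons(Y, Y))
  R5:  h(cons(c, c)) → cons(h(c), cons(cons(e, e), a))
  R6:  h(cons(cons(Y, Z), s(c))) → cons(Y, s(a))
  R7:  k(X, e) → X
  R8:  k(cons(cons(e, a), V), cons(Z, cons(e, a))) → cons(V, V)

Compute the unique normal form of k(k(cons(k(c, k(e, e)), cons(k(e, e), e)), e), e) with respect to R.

cons(c, cons(e, e))

1. k(k(cons(k(c, k(e, e)), cons(k(e, e), e)), e), e)  →  k(cons(k(c, k(e, e)), cons(k(e, e), e)), e)   [R7 at ε]
2. k(cons(k(c, k(e, e)), cons(k(e, e), e)), e)  →  cons(k(c, k(e, e)), cons(k(e, e), e))   [R7 at ε]
3. cons(k(c, k(e, e)), cons(k(e, e), e))  →  cons(k(c, e), cons(k(e, e), e))   [R7 at 1.2]
4. cons(k(c, e), cons(k(e, e), e))  →  cons(c, cons(k(e, e), e))   [R7 at 1]
5. cons(c, cons(k(e, e), e))  →  cons(c, cons(e, e))   [R7 at 2.1]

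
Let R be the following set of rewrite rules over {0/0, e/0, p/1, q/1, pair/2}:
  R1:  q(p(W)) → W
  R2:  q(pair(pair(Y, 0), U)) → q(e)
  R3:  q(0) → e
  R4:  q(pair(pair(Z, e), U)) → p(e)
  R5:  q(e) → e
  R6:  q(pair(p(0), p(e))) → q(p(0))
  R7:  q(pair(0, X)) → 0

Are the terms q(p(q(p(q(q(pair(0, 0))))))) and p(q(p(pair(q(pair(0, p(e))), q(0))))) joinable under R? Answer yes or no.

Reduce t₁ = q(p(q(p(q(q(pair(0, 0))))))):
1. q(p(q(p(q(q(pair(0, 0)))))))  →  q(p(q(q(pair(0, 0)))))   [R1 at ε]
2. q(p(q(q(pair(0, 0)))))  →  q(q(pair(0, 0)))   [R1 at ε]
3. q(q(pair(0, 0)))  →  q(0)   [R7 at 1]
4. q(0)  →  e   [R3 at ε]

Reduce t₂ = p(q(p(pair(q(pair(0, p(e))), q(0))))):
1. p(q(p(pair(q(pair(0, p(e))), q(0)))))  →  p(pair(q(pair(0, p(e))), q(0)))   [R1 at 1]
2. p(pair(q(pair(0, p(e))), q(0)))  →  p(pair(0, q(0)))   [R7 at 1.1]
3. p(pair(0, q(0)))  →  p(pair(0, e))   [R3 at 1.2]

no — NF(t₁) = e, NF(t₂) = p(pair(0, e))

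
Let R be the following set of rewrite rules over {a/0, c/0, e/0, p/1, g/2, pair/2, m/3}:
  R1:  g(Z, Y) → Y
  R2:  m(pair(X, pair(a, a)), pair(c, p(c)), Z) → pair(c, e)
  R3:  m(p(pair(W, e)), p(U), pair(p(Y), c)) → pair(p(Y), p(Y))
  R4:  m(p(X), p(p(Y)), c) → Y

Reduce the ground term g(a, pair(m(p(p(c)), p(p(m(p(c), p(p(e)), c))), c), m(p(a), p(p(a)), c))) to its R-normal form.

1. g(a, pair(m(p(p(c)), p(p(m(p(c), p(p(e)), c))), c), m(p(a), p(p(a)), c)))  →  pair(m(p(p(c)), p(p(m(p(c), p(p(e)), c))), c), m(p(a), p(p(a)), c))   [R1 at ε]
2. pair(m(p(p(c)), p(p(m(p(c), p(p(e)), c))), c), m(p(a), p(p(a)), c))  →  pair(m(p(c), p(p(e)), c), m(p(a), p(p(a)), c))   [R4 at 1]
3. pair(m(p(c), p(p(e)), c), m(p(a), p(p(a)), c))  →  pair(e, m(p(a), p(p(a)), c))   [R4 at 1]
4. pair(e, m(p(a), p(p(a)), c))  →  pair(e, a)   [R4 at 2]

pair(e, a)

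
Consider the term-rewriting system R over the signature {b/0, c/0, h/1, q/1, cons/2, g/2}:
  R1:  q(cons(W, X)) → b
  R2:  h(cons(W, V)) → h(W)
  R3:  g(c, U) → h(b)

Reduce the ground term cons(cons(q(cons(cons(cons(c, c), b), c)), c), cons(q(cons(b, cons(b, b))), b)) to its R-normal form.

cons(cons(b, c), cons(b, b))

1. cons(cons(q(cons(cons(cons(c, c), b), c)), c), cons(q(cons(b, cons(b, b))), b))  →  cons(cons(b, c), cons(q(cons(b, cons(b, b))), b))   [R1 at 1.1]
2. cons(cons(b, c), cons(q(cons(b, cons(b, b))), b))  →  cons(cons(b, c), cons(b, b))   [R1 at 2.1]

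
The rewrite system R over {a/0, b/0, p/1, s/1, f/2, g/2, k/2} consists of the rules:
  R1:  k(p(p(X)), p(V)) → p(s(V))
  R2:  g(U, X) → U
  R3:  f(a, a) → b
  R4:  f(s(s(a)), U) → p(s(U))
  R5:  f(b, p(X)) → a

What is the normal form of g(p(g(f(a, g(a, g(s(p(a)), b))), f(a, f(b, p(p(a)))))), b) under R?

p(b)

1. g(p(g(f(a, g(a, g(s(p(a)), b))), f(a, f(b, p(p(a)))))), b)  →  p(g(f(a, g(a, g(s(p(a)), b))), f(a, f(b, p(p(a))))))   [R2 at ε]
2. p(g(f(a, g(a, g(s(p(a)), b))), f(a, f(b, p(p(a))))))  →  p(f(a, g(a, g(s(p(a)), b))))   [R2 at 1]
3. p(f(a, g(a, g(s(p(a)), b))))  →  p(f(a, a))   [R2 at 1.2]
4. p(f(a, a))  →  p(b)   [R3 at 1]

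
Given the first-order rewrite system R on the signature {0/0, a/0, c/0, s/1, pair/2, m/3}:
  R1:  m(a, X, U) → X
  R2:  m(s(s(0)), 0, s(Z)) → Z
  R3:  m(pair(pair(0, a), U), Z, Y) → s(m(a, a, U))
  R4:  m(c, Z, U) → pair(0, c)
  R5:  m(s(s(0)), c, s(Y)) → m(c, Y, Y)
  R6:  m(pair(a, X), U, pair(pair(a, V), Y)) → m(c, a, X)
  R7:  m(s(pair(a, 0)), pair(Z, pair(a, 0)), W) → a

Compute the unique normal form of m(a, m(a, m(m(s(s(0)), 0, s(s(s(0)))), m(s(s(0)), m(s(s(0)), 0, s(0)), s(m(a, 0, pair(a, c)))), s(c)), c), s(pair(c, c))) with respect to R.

1. m(a, m(a, m(m(s(s(0)), 0, s(s(s(0)))), m(s(s(0)), m(s(s(0)), 0, s(0)), s(m(a, 0, pair(a, c)))), s(c)), c), s(pair(c, c)))  →  m(a, m(m(s(s(0)), 0, s(s(s(0)))), m(s(s(0)), m(s(s(0)), 0, s(0)), s(m(a, 0, pair(a, c)))), s(c)), c)   [R1 at ε]
2. m(a, m(m(s(s(0)), 0, s(s(s(0)))), m(s(s(0)), m(s(s(0)), 0, s(0)), s(m(a, 0, pair(a, c)))), s(c)), c)  →  m(m(s(s(0)), 0, s(s(s(0)))), m(s(s(0)), m(s(s(0)), 0, s(0)), s(m(a, 0, pair(a, c)))), s(c))   [R1 at ε]
3. m(m(s(s(0)), 0, s(s(s(0)))), m(s(s(0)), m(s(s(0)), 0, s(0)), s(m(a, 0, pair(a, c)))), s(c))  →  m(s(s(0)), m(s(s(0)), m(s(s(0)), 0, s(0)), s(m(a, 0, pair(a, c)))), s(c))   [R2 at 1]
4. m(s(s(0)), m(s(s(0)), m(s(s(0)), 0, s(0)), s(m(a, 0, pair(a, c)))), s(c))  →  m(s(s(0)), m(s(s(0)), 0, s(m(a, 0, pair(a, c)))), s(c))   [R2 at 2.2]
5. m(s(s(0)), m(s(s(0)), 0, s(m(a, 0, pair(a, c)))), s(c))  →  m(s(s(0)), m(a, 0, pair(a, c)), s(c))   [R2 at 2]
6. m(s(s(0)), m(a, 0, pair(a, c)), s(c))  →  m(s(s(0)), 0, s(c))   [R1 at 2]
7. m(s(s(0)), 0, s(c))  →  c   [R2 at ε]

c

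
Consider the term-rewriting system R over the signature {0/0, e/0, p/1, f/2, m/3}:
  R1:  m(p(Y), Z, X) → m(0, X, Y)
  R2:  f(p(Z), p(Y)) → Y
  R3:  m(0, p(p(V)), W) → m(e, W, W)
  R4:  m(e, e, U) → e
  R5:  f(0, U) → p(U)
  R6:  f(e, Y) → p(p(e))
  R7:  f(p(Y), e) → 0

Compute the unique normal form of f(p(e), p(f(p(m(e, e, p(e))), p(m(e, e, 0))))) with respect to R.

1. f(p(e), p(f(p(m(e, e, p(e))), p(m(e, e, 0)))))  →  f(p(m(e, e, p(e))), p(m(e, e, 0)))   [R2 at ε]
2. f(p(m(e, e, p(e))), p(m(e, e, 0)))  →  m(e, e, 0)   [R2 at ε]
3. m(e, e, 0)  →  e   [R4 at ε]

e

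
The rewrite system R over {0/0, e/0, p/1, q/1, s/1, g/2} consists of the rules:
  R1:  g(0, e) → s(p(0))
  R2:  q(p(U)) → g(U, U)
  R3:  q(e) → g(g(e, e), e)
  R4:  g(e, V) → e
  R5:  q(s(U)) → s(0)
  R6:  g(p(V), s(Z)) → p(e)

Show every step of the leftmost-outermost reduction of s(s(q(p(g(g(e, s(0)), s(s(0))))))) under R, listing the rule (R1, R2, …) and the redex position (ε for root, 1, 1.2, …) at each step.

1. s(s(q(p(g(g(e, s(0)), s(s(0)))))))  →  s(s(g(g(g(e, s(0)), s(s(0))), g(g(e, s(0)), s(s(0))))))   [R2 at 1.1]
2. s(s(g(g(g(e, s(0)), s(s(0))), g(g(e, s(0)), s(s(0))))))  →  s(s(g(g(e, s(s(0))), g(g(e, s(0)), s(s(0))))))   [R4 at 1.1.1.1]
3. s(s(g(g(e, s(s(0))), g(g(e, s(0)), s(s(0))))))  →  s(s(g(e, g(g(e, s(0)), s(s(0))))))   [R4 at 1.1.1]
4. s(s(g(e, g(g(e, s(0)), s(s(0))))))  →  s(s(e))   [R4 at 1.1]

s(s(e))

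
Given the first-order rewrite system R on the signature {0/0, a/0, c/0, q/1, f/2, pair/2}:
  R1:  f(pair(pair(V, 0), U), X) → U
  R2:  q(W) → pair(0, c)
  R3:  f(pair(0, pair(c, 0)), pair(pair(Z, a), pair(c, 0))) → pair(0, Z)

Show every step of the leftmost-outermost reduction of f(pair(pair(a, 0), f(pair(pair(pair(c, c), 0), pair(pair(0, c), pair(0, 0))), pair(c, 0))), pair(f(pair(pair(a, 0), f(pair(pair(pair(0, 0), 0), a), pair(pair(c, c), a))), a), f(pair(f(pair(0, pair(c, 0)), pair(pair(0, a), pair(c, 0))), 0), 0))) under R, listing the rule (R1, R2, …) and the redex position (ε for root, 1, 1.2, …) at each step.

pair(pair(0, c), pair(0, 0))

1. f(pair(pair(a, 0), f(pair(pair(pair(c, c), 0), pair(pair(0, c), pair(0, 0))), pair(c, 0))), pair(f(pair(pair(a, 0), f(pair(pair(pair(0, 0), 0), a), pair(pair(c, c), a))), a), f(pair(f(pair(0, pair(c, 0)), pair(pair(0, a), pair(c, 0))), 0), 0)))  →  f(pair(pair(pair(c, c), 0), pair(pair(0, c), pair(0, 0))), pair(c, 0))   [R1 at ε]
2. f(pair(pair(pair(c, c), 0), pair(pair(0, c), pair(0, 0))), pair(c, 0))  →  pair(pair(0, c), pair(0, 0))   [R1 at ε]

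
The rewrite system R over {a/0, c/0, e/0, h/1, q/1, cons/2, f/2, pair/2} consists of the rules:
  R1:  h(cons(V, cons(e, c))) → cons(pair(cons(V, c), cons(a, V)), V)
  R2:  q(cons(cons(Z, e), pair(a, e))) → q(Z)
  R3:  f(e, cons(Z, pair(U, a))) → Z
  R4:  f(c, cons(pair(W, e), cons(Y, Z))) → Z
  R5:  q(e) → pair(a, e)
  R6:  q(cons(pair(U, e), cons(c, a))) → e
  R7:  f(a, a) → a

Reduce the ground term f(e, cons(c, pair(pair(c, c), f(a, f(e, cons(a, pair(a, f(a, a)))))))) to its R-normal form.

c

1. f(e, cons(c, pair(pair(c, c), f(a, f(e, cons(a, pair(a, f(a, a))))))))  →  f(e, cons(c, pair(pair(c, c), f(a, f(e, cons(a, pair(a, a)))))))   [R7 at 2.2.2.2.2.2.2]
2. f(e, cons(c, pair(pair(c, c), f(a, f(e, cons(a, pair(a, a)))))))  →  f(e, cons(c, pair(pair(c, c), f(a, a))))   [R3 at 2.2.2.2]
3. f(e, cons(c, pair(pair(c, c), f(a, a))))  →  f(e, cons(c, pair(pair(c, c), a)))   [R7 at 2.2.2]
4. f(e, cons(c, pair(pair(c, c), a)))  →  c   [R3 at ε]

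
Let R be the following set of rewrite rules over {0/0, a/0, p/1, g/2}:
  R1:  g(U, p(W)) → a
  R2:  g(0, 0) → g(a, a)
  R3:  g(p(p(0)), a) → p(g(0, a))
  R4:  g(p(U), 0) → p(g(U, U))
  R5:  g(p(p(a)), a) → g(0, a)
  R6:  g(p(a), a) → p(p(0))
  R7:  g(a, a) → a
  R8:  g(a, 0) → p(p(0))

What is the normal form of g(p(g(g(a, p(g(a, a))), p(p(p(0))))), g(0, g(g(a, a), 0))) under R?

1. g(p(g(g(a, p(g(a, a))), p(p(p(0))))), g(0, g(g(a, a), 0)))  →  g(p(a), g(0, g(g(a, a), 0)))   [R1 at 1.1]
2. g(p(a), g(0, g(g(a, a), 0)))  →  g(p(a), g(0, g(a, 0)))   [R7 at 2.2.1]
3. g(p(a), g(0, g(a, 0)))  →  g(p(a), g(0, p(p(0))))   [R8 at 2.2]
4. g(p(a), g(0, p(p(0))))  →  g(p(a), a)   [R1 at 2]
5. g(p(a), a)  →  p(p(0))   [R6 at ε]

p(p(0))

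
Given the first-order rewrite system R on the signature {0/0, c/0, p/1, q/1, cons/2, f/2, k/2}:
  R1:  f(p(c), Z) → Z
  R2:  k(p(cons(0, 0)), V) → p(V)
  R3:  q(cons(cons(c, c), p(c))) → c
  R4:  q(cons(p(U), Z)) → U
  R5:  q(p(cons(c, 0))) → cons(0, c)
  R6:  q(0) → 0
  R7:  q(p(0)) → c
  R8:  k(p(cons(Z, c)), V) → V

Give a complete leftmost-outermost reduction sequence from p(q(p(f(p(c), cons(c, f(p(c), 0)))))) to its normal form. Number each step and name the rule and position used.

p(cons(0, c))

1. p(q(p(f(p(c), cons(c, f(p(c), 0))))))  →  p(q(p(cons(c, f(p(c), 0)))))   [R1 at 1.1.1]
2. p(q(p(cons(c, f(p(c), 0)))))  →  p(q(p(cons(c, 0))))   [R1 at 1.1.1.2]
3. p(q(p(cons(c, 0))))  →  p(cons(0, c))   [R5 at 1]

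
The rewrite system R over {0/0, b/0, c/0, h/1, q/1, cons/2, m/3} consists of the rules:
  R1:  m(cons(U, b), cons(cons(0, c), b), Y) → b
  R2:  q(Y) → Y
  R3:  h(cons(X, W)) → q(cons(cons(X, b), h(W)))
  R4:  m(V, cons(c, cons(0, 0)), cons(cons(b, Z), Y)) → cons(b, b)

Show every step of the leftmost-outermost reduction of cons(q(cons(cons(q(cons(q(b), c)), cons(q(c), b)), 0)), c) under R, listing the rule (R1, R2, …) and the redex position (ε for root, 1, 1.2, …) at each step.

cons(cons(cons(cons(b, c), cons(c, b)), 0), c)

1. cons(q(cons(cons(q(cons(q(b), c)), cons(q(c), b)), 0)), c)  →  cons(cons(cons(q(cons(q(b), c)), cons(q(c), b)), 0), c)   [R2 at 1]
2. cons(cons(cons(q(cons(q(b), c)), cons(q(c), b)), 0), c)  →  cons(cons(cons(cons(q(b), c), cons(q(c), b)), 0), c)   [R2 at 1.1.1]
3. cons(cons(cons(cons(q(b), c), cons(q(c), b)), 0), c)  →  cons(cons(cons(cons(b, c), cons(q(c), b)), 0), c)   [R2 at 1.1.1.1]
4. cons(cons(cons(cons(b, c), cons(q(c), b)), 0), c)  →  cons(cons(cons(cons(b, c), cons(c, b)), 0), c)   [R2 at 1.1.2.1]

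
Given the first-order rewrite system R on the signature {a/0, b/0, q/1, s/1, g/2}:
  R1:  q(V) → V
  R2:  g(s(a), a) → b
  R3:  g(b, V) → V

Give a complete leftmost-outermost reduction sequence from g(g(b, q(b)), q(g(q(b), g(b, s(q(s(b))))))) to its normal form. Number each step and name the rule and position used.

s(s(b))

1. g(g(b, q(b)), q(g(q(b), g(b, s(q(s(b)))))))  →  g(q(b), q(g(q(b), g(b, s(q(s(b)))))))   [R3 at 1]
2. g(q(b), q(g(q(b), g(b, s(q(s(b)))))))  →  g(b, q(g(q(b), g(b, s(q(s(b)))))))   [R1 at 1]
3. g(b, q(g(q(b), g(b, s(q(s(b)))))))  →  q(g(q(b), g(b, s(q(s(b))))))   [R3 at ε]
4. q(g(q(b), g(b, s(q(s(b))))))  →  g(q(b), g(b, s(q(s(b)))))   [R1 at ε]
5. g(q(b), g(b, s(q(s(b)))))  →  g(b, g(b, s(q(s(b)))))   [R1 at 1]
6. g(b, g(b, s(q(s(b)))))  →  g(b, s(q(s(b))))   [R3 at ε]
7. g(b, s(q(s(b))))  →  s(q(s(b)))   [R3 at ε]
8. s(q(s(b)))  →  s(s(b))   [R1 at 1]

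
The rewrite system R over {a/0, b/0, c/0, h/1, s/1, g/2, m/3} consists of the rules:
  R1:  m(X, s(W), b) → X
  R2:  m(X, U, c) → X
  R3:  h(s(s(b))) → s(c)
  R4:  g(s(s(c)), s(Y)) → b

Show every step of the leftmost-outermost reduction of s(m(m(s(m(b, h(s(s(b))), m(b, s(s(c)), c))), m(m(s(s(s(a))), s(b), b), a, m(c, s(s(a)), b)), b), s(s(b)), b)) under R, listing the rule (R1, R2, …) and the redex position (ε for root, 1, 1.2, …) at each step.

s(s(b))

1. s(m(m(s(m(b, h(s(s(b))), m(b, s(s(c)), c))), m(m(s(s(s(a))), s(b), b), a, m(c, s(s(a)), b)), b), s(s(b)), b))  →  s(m(s(m(b, h(s(s(b))), m(b, s(s(c)), c))), m(m(s(s(s(a))), s(b), b), a, m(c, s(s(a)), b)), b))   [R1 at 1]
2. s(m(s(m(b, h(s(s(b))), m(b, s(s(c)), c))), m(m(s(s(s(a))), s(b), b), a, m(c, s(s(a)), b)), b))  →  s(m(s(m(b, s(c), m(b, s(s(c)), c))), m(m(s(s(s(a))), s(b), b), a, m(c, s(s(a)), b)), b))   [R3 at 1.1.1.2]
3. s(m(s(m(b, s(c), m(b, s(s(c)), c))), m(m(s(s(s(a))), s(b), b), a, m(c, s(s(a)), b)), b))  →  s(m(s(m(b, s(c), b)), m(m(s(s(s(a))), s(b), b), a, m(c, s(s(a)), b)), b))   [R2 at 1.1.1.3]
4. s(m(s(m(b, s(c), b)), m(m(s(s(s(a))), s(b), b), a, m(c, s(s(a)), b)), b))  →  s(m(s(b), m(m(s(s(s(a))), s(b), b), a, m(c, s(s(a)), b)), b))   [R1 at 1.1.1]
5. s(m(s(b), m(m(s(s(s(a))), s(b), b), a, m(c, s(s(a)), b)), b))  →  s(m(s(b), m(s(s(s(a))), a, m(c, s(s(a)), b)), b))   [R1 at 1.2.1]
6. s(m(s(b), m(s(s(s(a))), a, m(c, s(s(a)), b)), b))  →  s(m(s(b), m(s(s(s(a))), a, c), b))   [R1 at 1.2.3]
7. s(m(s(b), m(s(s(s(a))), a, c), b))  →  s(m(s(b), s(s(s(a))), b))   [R2 at 1.2]
8. s(m(s(b), s(s(s(a))), b))  →  s(s(b))   [R1 at 1]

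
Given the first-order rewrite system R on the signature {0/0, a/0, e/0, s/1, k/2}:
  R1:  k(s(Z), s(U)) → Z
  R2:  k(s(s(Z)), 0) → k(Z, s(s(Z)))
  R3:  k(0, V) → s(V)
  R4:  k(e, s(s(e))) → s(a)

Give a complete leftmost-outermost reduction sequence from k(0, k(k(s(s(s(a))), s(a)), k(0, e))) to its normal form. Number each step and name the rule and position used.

1. k(0, k(k(s(s(s(a))), s(a)), k(0, e)))  →  s(k(k(s(s(s(a))), s(a)), k(0, e)))   [R3 at ε]
2. s(k(k(s(s(s(a))), s(a)), k(0, e)))  →  s(k(s(s(a)), k(0, e)))   [R1 at 1.1]
3. s(k(s(s(a)), k(0, e)))  →  s(k(s(s(a)), s(e)))   [R3 at 1.2]
4. s(k(s(s(a)), s(e)))  →  s(s(a))   [R1 at 1]

s(s(a))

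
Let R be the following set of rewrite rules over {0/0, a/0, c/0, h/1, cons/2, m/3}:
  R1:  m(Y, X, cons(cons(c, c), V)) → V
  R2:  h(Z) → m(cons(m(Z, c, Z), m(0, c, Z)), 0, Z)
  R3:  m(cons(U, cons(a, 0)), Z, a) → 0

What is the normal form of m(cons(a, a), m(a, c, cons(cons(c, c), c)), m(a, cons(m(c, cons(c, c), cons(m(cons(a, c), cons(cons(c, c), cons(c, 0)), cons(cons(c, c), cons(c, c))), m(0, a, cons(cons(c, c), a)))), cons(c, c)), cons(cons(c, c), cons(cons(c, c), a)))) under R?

1. m(cons(a, a), m(a, c, cons(cons(c, c), c)), m(a, cons(m(c, cons(c, c), cons(m(cons(a, c), cons(cons(c, c), cons(c, 0)), cons(cons(c, c), cons(c, c))), m(0, a, cons(cons(c, c), a)))), cons(c, c)), cons(cons(c, c), cons(cons(c, c), a))))  →  m(cons(a, a), c, m(a, cons(m(c, cons(c, c), cons(m(cons(a, c), cons(cons(c, c), cons(c, 0)), cons(cons(c, c), cons(c, c))), m(0, a, cons(cons(c, c), a)))), cons(c, c)), cons(cons(c, c), cons(cons(c, c), a))))   [R1 at 2]
2. m(cons(a, a), c, m(a, cons(m(c, cons(c, c), cons(m(cons(a, c), cons(cons(c, c), cons(c, 0)), cons(cons(c, c), cons(c, c))), m(0, a, cons(cons(c, c), a)))), cons(c, c)), cons(cons(c, c), cons(cons(c, c), a))))  →  m(cons(a, a), c, cons(cons(c, c), a))   [R1 at 3]
3. m(cons(a, a), c, cons(cons(c, c), a))  →  a   [R1 at ε]

a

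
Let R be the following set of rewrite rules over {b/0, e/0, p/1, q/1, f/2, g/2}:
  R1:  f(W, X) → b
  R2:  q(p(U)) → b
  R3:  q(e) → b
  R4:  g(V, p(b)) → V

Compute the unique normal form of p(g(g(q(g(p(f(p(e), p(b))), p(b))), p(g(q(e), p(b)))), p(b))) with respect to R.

p(b)

1. p(g(g(q(g(p(f(p(e), p(b))), p(b))), p(g(q(e), p(b)))), p(b)))  →  p(g(q(g(p(f(p(e), p(b))), p(b))), p(g(q(e), p(b)))))   [R4 at 1]
2. p(g(q(g(p(f(p(e), p(b))), p(b))), p(g(q(e), p(b)))))  →  p(g(q(p(f(p(e), p(b)))), p(g(q(e), p(b)))))   [R4 at 1.1.1]
3. p(g(q(p(f(p(e), p(b)))), p(g(q(e), p(b)))))  →  p(g(b, p(g(q(e), p(b)))))   [R2 at 1.1]
4. p(g(b, p(g(q(e), p(b)))))  →  p(g(b, p(q(e))))   [R4 at 1.2.1]
5. p(g(b, p(q(e))))  →  p(g(b, p(b)))   [R3 at 1.2.1]
6. p(g(b, p(b)))  →  p(b)   [R4 at 1]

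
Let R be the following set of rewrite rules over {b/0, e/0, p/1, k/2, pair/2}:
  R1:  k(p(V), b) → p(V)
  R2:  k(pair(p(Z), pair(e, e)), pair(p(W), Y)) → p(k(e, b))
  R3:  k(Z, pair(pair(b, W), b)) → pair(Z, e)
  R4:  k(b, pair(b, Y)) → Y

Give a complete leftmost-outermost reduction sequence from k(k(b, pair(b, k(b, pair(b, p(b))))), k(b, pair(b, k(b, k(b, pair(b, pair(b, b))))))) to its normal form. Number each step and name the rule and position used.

1. k(k(b, pair(b, k(b, pair(b, p(b))))), k(b, pair(b, k(b, k(b, pair(b, pair(b, b)))))))  →  k(k(b, pair(b, p(b))), k(b, pair(b, k(b, k(b, pair(b, pair(b, b)))))))   [R4 at 1]
2. k(k(b, pair(b, p(b))), k(b, pair(b, k(b, k(b, pair(b, pair(b, b)))))))  →  k(p(b), k(b, pair(b, k(b, k(b, pair(b, pair(b, b)))))))   [R4 at 1]
3. k(p(b), k(b, pair(b, k(b, k(b, pair(b, pair(b, b)))))))  →  k(p(b), k(b, k(b, pair(b, pair(b, b)))))   [R4 at 2]
4. k(p(b), k(b, k(b, pair(b, pair(b, b)))))  →  k(p(b), k(b, pair(b, b)))   [R4 at 2.2]
5. k(p(b), k(b, pair(b, b)))  →  k(p(b), b)   [R4 at 2]
6. k(p(b), b)  →  p(b)   [R1 at ε]

p(b)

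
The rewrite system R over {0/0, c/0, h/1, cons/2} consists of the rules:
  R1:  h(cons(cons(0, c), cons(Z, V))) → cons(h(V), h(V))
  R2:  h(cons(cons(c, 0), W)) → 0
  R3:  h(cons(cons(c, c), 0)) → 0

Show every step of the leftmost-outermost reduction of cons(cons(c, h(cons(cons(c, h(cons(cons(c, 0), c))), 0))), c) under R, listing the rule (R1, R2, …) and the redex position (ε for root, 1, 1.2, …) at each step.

cons(cons(c, 0), c)

1. cons(cons(c, h(cons(cons(c, h(cons(cons(c, 0), c))), 0))), c)  →  cons(cons(c, h(cons(cons(c, 0), 0))), c)   [R2 at 1.2.1.1.2]
2. cons(cons(c, h(cons(cons(c, 0), 0))), c)  →  cons(cons(c, 0), c)   [R2 at 1.2]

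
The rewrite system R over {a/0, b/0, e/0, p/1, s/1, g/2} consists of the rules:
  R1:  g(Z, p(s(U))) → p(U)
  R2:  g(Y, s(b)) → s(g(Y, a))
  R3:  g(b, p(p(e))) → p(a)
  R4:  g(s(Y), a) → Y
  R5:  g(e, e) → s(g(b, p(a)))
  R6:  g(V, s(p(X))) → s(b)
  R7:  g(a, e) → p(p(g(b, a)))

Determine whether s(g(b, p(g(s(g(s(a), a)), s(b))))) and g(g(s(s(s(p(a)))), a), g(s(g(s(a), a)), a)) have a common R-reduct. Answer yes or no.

yes — NF(t₁) = s(p(a)), NF(t₂) = s(p(a))

Reduce t₁ = s(g(b, p(g(s(g(s(a), a)), s(b))))):
1. s(g(b, p(g(s(g(s(a), a)), s(b)))))  →  s(g(b, p(s(g(s(g(s(a), a)), a)))))   [R2 at 1.2.1]
2. s(g(b, p(s(g(s(g(s(a), a)), a)))))  →  s(p(g(s(g(s(a), a)), a)))   [R1 at 1]
3. s(p(g(s(g(s(a), a)), a)))  →  s(p(g(s(a), a)))   [R4 at 1.1]
4. s(p(g(s(a), a)))  →  s(p(a))   [R4 at 1.1]

Reduce t₂ = g(g(s(s(s(p(a)))), a), g(s(g(s(a), a)), a)):
1. g(g(s(s(s(p(a)))), a), g(s(g(s(a), a)), a))  →  g(s(s(p(a))), g(s(g(s(a), a)), a))   [R4 at 1]
2. g(s(s(p(a))), g(s(g(s(a), a)), a))  →  g(s(s(p(a))), g(s(a), a))   [R4 at 2]
3. g(s(s(p(a))), g(s(a), a))  →  g(s(s(p(a))), a)   [R4 at 2]
4. g(s(s(p(a))), a)  →  s(p(a))   [R4 at ε]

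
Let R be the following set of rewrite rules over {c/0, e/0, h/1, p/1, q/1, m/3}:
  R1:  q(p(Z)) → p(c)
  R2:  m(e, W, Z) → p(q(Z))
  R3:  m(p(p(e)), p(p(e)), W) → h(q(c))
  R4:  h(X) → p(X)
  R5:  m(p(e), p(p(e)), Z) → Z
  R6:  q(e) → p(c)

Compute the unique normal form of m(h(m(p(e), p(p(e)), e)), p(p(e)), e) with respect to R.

e

1. m(h(m(p(e), p(p(e)), e)), p(p(e)), e)  →  m(p(m(p(e), p(p(e)), e)), p(p(e)), e)   [R4 at 1]
2. m(p(m(p(e), p(p(e)), e)), p(p(e)), e)  →  m(p(e), p(p(e)), e)   [R5 at 1.1]
3. m(p(e), p(p(e)), e)  →  e   [R5 at ε]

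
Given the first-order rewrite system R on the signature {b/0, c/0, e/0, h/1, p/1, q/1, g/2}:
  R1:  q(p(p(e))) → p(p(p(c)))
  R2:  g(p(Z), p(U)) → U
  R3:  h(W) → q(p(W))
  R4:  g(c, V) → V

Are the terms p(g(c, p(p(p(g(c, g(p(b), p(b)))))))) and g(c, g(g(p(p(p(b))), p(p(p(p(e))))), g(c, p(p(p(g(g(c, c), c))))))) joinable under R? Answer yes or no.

Reduce t₁ = p(g(c, p(p(p(g(c, g(p(b), p(b)))))))):
1. p(g(c, p(p(p(g(c, g(p(b), p(b))))))))  →  p(p(p(p(g(c, g(p(b), p(b)))))))   [R4 at 1]
2. p(p(p(p(g(c, g(p(b), p(b)))))))  →  p(p(p(p(g(p(b), p(b))))))   [R4 at 1.1.1.1]
3. p(p(p(p(g(p(b), p(b))))))  →  p(p(p(p(b))))   [R2 at 1.1.1.1]

Reduce t₂ = g(c, g(g(p(p(p(b))), p(p(p(p(e))))), g(c, p(p(p(g(g(c, c), c))))))):
1. g(c, g(g(p(p(p(b))), p(p(p(p(e))))), g(c, p(p(p(g(g(c, c), c)))))))  →  g(g(p(p(p(b))), p(p(p(p(e))))), g(c, p(p(p(g(g(c, c), c))))))   [R4 at ε]
2. g(g(p(p(p(b))), p(p(p(p(e))))), g(c, p(p(p(g(g(c, c), c))))))  →  g(p(p(p(e))), g(c, p(p(p(g(g(c, c), c))))))   [R2 at 1]
3. g(p(p(p(e))), g(c, p(p(p(g(g(c, c), c))))))  →  g(p(p(p(e))), p(p(p(g(g(c, c), c)))))   [R4 at 2]
4. g(p(p(p(e))), p(p(p(g(g(c, c), c)))))  →  p(p(g(g(c, c), c)))   [R2 at ε]
5. p(p(g(g(c, c), c)))  →  p(p(g(c, c)))   [R4 at 1.1.1]
6. p(p(g(c, c)))  →  p(p(c))   [R4 at 1.1]

no — NF(t₁) = p(p(p(p(b)))), NF(t₂) = p(p(c))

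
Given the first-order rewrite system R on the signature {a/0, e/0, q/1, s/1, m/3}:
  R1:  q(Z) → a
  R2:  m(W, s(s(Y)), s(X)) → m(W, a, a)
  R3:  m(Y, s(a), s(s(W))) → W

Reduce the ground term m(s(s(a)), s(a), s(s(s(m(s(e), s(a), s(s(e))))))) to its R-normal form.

s(e)

1. m(s(s(a)), s(a), s(s(s(m(s(e), s(a), s(s(e)))))))  →  s(m(s(e), s(a), s(s(e))))   [R3 at ε]
2. s(m(s(e), s(a), s(s(e))))  →  s(e)   [R3 at 1]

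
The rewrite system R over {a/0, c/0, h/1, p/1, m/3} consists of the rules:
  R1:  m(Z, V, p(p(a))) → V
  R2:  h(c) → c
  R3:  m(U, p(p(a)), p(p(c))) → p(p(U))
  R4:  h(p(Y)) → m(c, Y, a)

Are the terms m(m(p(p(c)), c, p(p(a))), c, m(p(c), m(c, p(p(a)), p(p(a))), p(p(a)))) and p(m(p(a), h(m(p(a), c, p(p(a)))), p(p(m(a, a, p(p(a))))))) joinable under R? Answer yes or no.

Reduce t₁ = m(m(p(p(c)), c, p(p(a))), c, m(p(c), m(c, p(p(a)), p(p(a))), p(p(a)))):
1. m(m(p(p(c)), c, p(p(a))), c, m(p(c), m(c, p(p(a)), p(p(a))), p(p(a))))  →  m(c, c, m(p(c), m(c, p(p(a)), p(p(a))), p(p(a))))   [R1 at 1]
2. m(c, c, m(p(c), m(c, p(p(a)), p(p(a))), p(p(a))))  →  m(c, c, m(c, p(p(a)), p(p(a))))   [R1 at 3]
3. m(c, c, m(c, p(p(a)), p(p(a))))  →  m(c, c, p(p(a)))   [R1 at 3]
4. m(c, c, p(p(a)))  →  c   [R1 at ε]

Reduce t₂ = p(m(p(a), h(m(p(a), c, p(p(a)))), p(p(m(a, a, p(p(a))))))):
1. p(m(p(a), h(m(p(a), c, p(p(a)))), p(p(m(a, a, p(p(a)))))))  →  p(m(p(a), h(c), p(p(m(a, a, p(p(a)))))))   [R1 at 1.2.1]
2. p(m(p(a), h(c), p(p(m(a, a, p(p(a)))))))  →  p(m(p(a), c, p(p(m(a, a, p(p(a)))))))   [R2 at 1.2]
3. p(m(p(a), c, p(p(m(a, a, p(p(a)))))))  →  p(m(p(a), c, p(p(a))))   [R1 at 1.3.1.1]
4. p(m(p(a), c, p(p(a))))  →  p(c)   [R1 at 1]

no — NF(t₁) = c, NF(t₂) = p(c)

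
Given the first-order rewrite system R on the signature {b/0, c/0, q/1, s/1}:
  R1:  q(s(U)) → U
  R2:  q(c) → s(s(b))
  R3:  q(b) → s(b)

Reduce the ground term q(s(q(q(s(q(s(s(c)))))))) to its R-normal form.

1. q(s(q(q(s(q(s(s(c))))))))  →  q(q(s(q(s(s(c))))))   [R1 at ε]
2. q(q(s(q(s(s(c))))))  →  q(q(s(s(c))))   [R1 at 1]
3. q(q(s(s(c))))  →  q(s(c))   [R1 at 1]
4. q(s(c))  →  c   [R1 at ε]

c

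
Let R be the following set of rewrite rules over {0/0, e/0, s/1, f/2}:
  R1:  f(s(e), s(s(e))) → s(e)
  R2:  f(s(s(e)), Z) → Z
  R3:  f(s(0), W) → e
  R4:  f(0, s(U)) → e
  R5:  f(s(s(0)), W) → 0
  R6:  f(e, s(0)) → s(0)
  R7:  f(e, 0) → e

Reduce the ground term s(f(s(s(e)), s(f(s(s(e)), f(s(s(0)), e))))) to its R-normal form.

1. s(f(s(s(e)), s(f(s(s(e)), f(s(s(0)), e)))))  →  s(s(f(s(s(e)), f(s(s(0)), e))))   [R2 at 1]
2. s(s(f(s(s(e)), f(s(s(0)), e))))  →  s(s(f(s(s(0)), e)))   [R2 at 1.1]
3. s(s(f(s(s(0)), e)))  →  s(s(0))   [R5 at 1.1]

s(s(0))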